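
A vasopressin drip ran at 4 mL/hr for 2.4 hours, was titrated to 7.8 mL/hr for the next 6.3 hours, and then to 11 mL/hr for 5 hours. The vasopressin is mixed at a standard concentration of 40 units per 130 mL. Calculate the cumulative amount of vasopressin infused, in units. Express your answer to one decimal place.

35.0 units

Concentration = 40 units ÷ 130 mL = 0.3076923 units/mL
Stage 1: 4 mL/hr × 2.4 hr = 9.6 mL → 9.6 mL × 0.3076923 units/mL = 2.953846 units
Stage 2: 7.8 mL/hr × 6.3 hr = 49.14 mL → 49.14 mL × 0.3076923 units/mL = 15.12 units
Stage 3: 11 mL/hr × 5 hr = 55 mL → 55 mL × 0.3076923 units/mL = 16.92308 units
Total = 2.953846 + 15.12 + 16.92308 = 34.99692 units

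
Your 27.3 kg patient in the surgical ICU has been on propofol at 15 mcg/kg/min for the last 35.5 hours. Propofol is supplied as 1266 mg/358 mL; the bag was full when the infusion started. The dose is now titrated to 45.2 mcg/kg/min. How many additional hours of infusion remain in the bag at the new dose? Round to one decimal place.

5.3 hours

Initial rate:
Dose = 15 mcg/kg/min × 27.3 kg = 409.5 mcg/min
409.5 mcg/min × 60 min/hr = 24570 mcg/hr
Concentration = 1266 mg ÷ 358 mL = 3.536313 mg/mL = 3536.313 mcg/mL
Rate = 24570 mcg/hr ÷ 3536.313 mcg/mL = 6.947915 mL/hr
Volume infused so far = 6.947915 mL/hr × 35.5 hr = 246.651 mL
Volume remaining = 358 − 246.651 = 111.349 mL
New rate:
Dose = 45.2 mcg/kg/min × 27.3 kg = 1233.96 mcg/min
1233.96 mcg/min × 60 min/hr = 74037.6 mcg/hr
Rate = 74037.6 mcg/hr ÷ 3536.313 mcg/mL = 20.93638 mL/hr
Time remaining = 111.349 mL ÷ 20.93638 mL/hr = 5.318446 hr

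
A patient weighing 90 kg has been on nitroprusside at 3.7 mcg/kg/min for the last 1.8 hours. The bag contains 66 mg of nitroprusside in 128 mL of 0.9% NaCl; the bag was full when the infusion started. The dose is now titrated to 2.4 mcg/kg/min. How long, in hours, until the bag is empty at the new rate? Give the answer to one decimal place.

2.3 hours

Initial rate:
Dose = 3.7 mcg/kg/min × 90 kg = 333 mcg/min
333 mcg/min × 60 min/hr = 19980 mcg/hr
Concentration = 66 mg ÷ 128 mL = 0.515625 mg/mL = 515.625 mcg/mL
Rate = 19980 mcg/hr ÷ 515.625 mcg/mL = 38.74909 mL/hr
Volume infused so far = 38.74909 mL/hr × 1.8 hr = 69.74836 mL
Volume remaining = 128 − 69.74836 = 58.25164 mL
New rate:
Dose = 2.4 mcg/kg/min × 90 kg = 216 mcg/min
216 mcg/min × 60 min/hr = 12960 mcg/hr
Rate = 12960 mcg/hr ÷ 515.625 mcg/mL = 25.13455 mL/hr
Time remaining = 58.25164 mL ÷ 25.13455 mL/hr = 2.317593 hr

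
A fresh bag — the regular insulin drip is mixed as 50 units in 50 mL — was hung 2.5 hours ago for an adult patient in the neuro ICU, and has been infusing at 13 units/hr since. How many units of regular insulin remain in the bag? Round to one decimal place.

Concentration = 50 units ÷ 50 mL = 1 units/mL
Rate = 13 units/hr ÷ 1 units/mL = 13 mL/hr
Volume infused = 13 mL/hr × 2.5 hr = 32.5 mL
Volume remaining = 50 − 32.5 = 17.5 mL
Drug remaining = 17.5 mL × 1 units/mL = 17.5 units

17.5 units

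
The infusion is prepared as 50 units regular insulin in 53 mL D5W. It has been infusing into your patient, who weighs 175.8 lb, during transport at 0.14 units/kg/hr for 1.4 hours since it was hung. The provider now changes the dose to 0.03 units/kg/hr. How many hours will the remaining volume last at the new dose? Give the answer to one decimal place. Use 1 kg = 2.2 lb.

Initial rate:
Weight = 175.8 lb ÷ 2.2 lb/kg = 79.90909 kg
Dose = 0.14 units/kg/hr × 79.90909 kg = 11.18727 units/hr
Concentration = 50 units ÷ 53 mL = 0.9433962 units/mL
Rate = 11.18727 units/hr ÷ 0.9433962 units/mL = 11.85851 mL/hr
Volume infused so far = 11.85851 mL/hr × 1.4 hr = 16.60191 mL
Volume remaining = 53 − 16.60191 = 36.39809 mL
New rate:
Dose = 0.03 units/kg/hr × 79.90909 kg = 2.397273 units/hr
Rate = 2.397273 units/hr ÷ 0.9433962 units/mL = 2.541109 mL/hr
Time remaining = 36.39809 mL ÷ 2.541109 mL/hr = 14.3237 hr

14.3 hours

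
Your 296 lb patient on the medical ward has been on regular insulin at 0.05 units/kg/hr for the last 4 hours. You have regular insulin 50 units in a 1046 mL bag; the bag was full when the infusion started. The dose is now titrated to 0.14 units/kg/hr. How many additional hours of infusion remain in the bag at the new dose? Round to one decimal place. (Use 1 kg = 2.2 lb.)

Initial rate:
Weight = 296 lb ÷ 2.2 lb/kg = 134.5455 kg
Dose = 0.05 units/kg/hr × 134.5455 kg = 6.727273 units/hr
Concentration = 50 units ÷ 1046 mL = 0.04780115 units/mL
Rate = 6.727273 units/hr ÷ 0.04780115 units/mL = 140.7345 mL/hr
Volume infused so far = 140.7345 mL/hr × 4 hr = 562.9382 mL
Volume remaining = 1046 − 562.9382 = 483.0618 mL
New rate:
Dose = 0.14 units/kg/hr × 134.5455 kg = 18.83636 units/hr
Rate = 18.83636 units/hr ÷ 0.04780115 units/mL = 394.0567 mL/hr
Time remaining = 483.0618 mL ÷ 394.0567 mL/hr = 1.225869 hr

1.2 hours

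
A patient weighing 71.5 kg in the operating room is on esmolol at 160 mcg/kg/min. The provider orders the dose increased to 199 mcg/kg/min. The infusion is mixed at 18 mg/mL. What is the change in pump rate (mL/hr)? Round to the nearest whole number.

At the current dose:
Dose = 160 mcg/kg/min × 71.5 kg = 11440 mcg/min
11440 mcg/min × 60 min/hr = 686400 mcg/hr
Concentration = 18 mg/mL = 18000 mcg/mL
Rate = 686400 mcg/hr ÷ 18000 mcg/mL = 38.13333 mL/hr
At the new dose:
Dose = 199 mcg/kg/min × 71.5 kg = 14228.5 mcg/min
14228.5 mcg/min × 60 min/hr = 853710 mcg/hr
Rate = 853710 mcg/hr ÷ 18000 mcg/mL = 47.42833 mL/hr
Change = 47.42833 − 38.13333 = 9.295 mL/hr → 9.295 mL/hr increase

9 mL/hr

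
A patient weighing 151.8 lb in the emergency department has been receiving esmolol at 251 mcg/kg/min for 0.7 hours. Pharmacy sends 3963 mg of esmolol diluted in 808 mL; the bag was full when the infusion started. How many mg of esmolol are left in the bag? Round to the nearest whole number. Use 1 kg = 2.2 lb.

Weight = 151.8 lb ÷ 2.2 lb/kg = 69 kg
Dose = 251 mcg/kg/min × 69 kg = 17319 mcg/min
17319 mcg/min × 60 min/hr = 1039140 mcg/hr
Concentration = 3963 mg ÷ 808 mL = 4.904703 mg/mL = 4904.703 mcg/mL
Rate = 1039140 mcg/hr ÷ 4904.703 mcg/mL = 211.866 mL/hr
Volume infused = 211.866 mL/hr × 0.7 hr = 148.3062 mL
Volume remaining = 808 − 148.3062 = 659.6938 mL
Drug remaining = 659.6938 mL × 4904.703 mcg/mL = 3235602 mcg = 3235.602 mg

3236 mg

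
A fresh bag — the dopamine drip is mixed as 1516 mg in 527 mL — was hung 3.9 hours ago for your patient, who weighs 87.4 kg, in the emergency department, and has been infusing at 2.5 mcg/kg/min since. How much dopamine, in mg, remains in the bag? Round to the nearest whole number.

Dose = 2.5 mcg/kg/min × 87.4 kg = 218.5 mcg/min
218.5 mcg/min × 60 min/hr = 13110 mcg/hr
Concentration = 1516 mg ÷ 527 mL = 2.87666 mg/mL = 2876.66 mcg/mL
Rate = 13110 mcg/hr ÷ 2876.66 mcg/mL = 4.557368 mL/hr
Volume infused = 4.557368 mL/hr × 3.9 hr = 17.77374 mL
Volume remaining = 527 − 17.77374 = 509.2263 mL
Drug remaining = 509.2263 mL × 2876.66 mcg/mL = 1464871 mcg = 1464.871 mg

1465 mg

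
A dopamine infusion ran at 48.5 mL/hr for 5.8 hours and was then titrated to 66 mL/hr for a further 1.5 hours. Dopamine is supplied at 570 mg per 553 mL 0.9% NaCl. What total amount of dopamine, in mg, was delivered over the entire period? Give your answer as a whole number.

Concentration = 570 mg ÷ 553 mL = 1.030741 mg/mL
Stage 1: 48.5 mL/hr × 5.8 hr = 281.3 mL → 281.3 mL × 1.030741 mg/mL = 289.9476 mg
Stage 2: 66 mL/hr × 1.5 hr = 99 mL → 99 mL × 1.030741 mg/mL = 102.0434 mg
Total = 289.9476 + 102.0434 = 391.991 mg

392 mg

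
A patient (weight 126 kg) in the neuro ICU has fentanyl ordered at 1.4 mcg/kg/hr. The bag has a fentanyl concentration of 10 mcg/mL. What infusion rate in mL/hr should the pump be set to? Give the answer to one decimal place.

17.6 mL/hr

Dose = 1.4 mcg/kg/hr × 126 kg = 176.4 mcg/hr
Rate = 176.4 mcg/hr ÷ 10 mcg/mL = 17.64 mL/hr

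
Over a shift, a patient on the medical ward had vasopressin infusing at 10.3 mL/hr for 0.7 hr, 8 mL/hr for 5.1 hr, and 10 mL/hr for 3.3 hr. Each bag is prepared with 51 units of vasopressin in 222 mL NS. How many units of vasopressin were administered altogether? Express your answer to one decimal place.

18.6 units

Concentration = 51 units ÷ 222 mL = 0.2297297 units/mL
Stage 1: 10.3 mL/hr × 0.7 hr = 7.21 mL → 7.21 mL × 0.2297297 units/mL = 1.656351 units
Stage 2: 8 mL/hr × 5.1 hr = 40.8 mL → 40.8 mL × 0.2297297 units/mL = 9.372973 units
Stage 3: 10 mL/hr × 3.3 hr = 33 mL → 33 mL × 0.2297297 units/mL = 7.581081 units
Total = 1.656351 + 9.372973 + 7.581081 = 18.61041 units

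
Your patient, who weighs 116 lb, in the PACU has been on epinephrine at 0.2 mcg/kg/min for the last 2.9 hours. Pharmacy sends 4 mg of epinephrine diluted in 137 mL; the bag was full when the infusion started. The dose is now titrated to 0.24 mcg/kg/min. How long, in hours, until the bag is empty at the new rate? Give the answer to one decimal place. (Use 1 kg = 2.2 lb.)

2.9 hours

Initial rate:
Weight = 116 lb ÷ 2.2 lb/kg = 52.72727 kg
Dose = 0.2 mcg/kg/min × 52.72727 kg = 10.54545 mcg/min
10.54545 mcg/min × 60 min/hr = 632.7273 mcg/hr
Concentration = 4 mg ÷ 137 mL = 0.02919708 mg/mL = 29.19708 mcg/mL
Rate = 632.7273 mcg/hr ÷ 29.19708 mcg/mL = 21.67091 mL/hr
Volume infused so far = 21.67091 mL/hr × 2.9 hr = 62.84564 mL
Volume remaining = 137 − 62.84564 = 74.15436 mL
New rate:
Dose = 0.24 mcg/kg/min × 52.72727 kg = 12.65455 mcg/min
12.65455 mcg/min × 60 min/hr = 759.2727 mcg/hr
Rate = 759.2727 mcg/hr ÷ 29.19708 mcg/mL = 26.00509 mL/hr
Time remaining = 74.15436 mL ÷ 26.00509 mL/hr = 2.851533 hr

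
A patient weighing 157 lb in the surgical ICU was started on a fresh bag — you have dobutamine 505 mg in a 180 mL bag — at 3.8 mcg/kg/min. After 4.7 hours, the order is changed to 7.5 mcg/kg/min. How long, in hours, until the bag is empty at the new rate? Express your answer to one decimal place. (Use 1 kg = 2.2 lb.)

Initial rate:
Weight = 157 lb ÷ 2.2 lb/kg = 71.36364 kg
Dose = 3.8 mcg/kg/min × 71.36364 kg = 271.1818 mcg/min
271.1818 mcg/min × 60 min/hr = 16270.91 mcg/hr
Concentration = 505 mg ÷ 180 mL = 2.805556 mg/mL = 2805.556 mcg/mL
Rate = 16270.91 mcg/hr ÷ 2805.556 mcg/mL = 5.799532 mL/hr
Volume infused so far = 5.799532 mL/hr × 4.7 hr = 27.2578 mL
Volume remaining = 180 − 27.2578 = 152.7422 mL
New rate:
Dose = 7.5 mcg/kg/min × 71.36364 kg = 535.2273 mcg/min
535.2273 mcg/min × 60 min/hr = 32113.64 mcg/hr
Rate = 32113.64 mcg/hr ÷ 2805.556 mcg/mL = 11.44644 mL/hr
Time remaining = 152.7422 mL ÷ 11.44644 mL/hr = 13.34407 hr

13.3 hours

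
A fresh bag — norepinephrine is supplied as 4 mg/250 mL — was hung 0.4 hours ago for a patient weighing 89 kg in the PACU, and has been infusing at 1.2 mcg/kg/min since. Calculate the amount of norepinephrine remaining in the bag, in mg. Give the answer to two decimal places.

1.44 mg

Dose = 1.2 mcg/kg/min × 89 kg = 106.8 mcg/min
106.8 mcg/min × 60 min/hr = 6408 mcg/hr
Concentration = 4 mg ÷ 250 mL = 0.016 mg/mL = 16 mcg/mL
Rate = 6408 mcg/hr ÷ 16 mcg/mL = 400.5 mL/hr
Volume infused = 400.5 mL/hr × 0.4 hr = 160.2 mL
Volume remaining = 250 − 160.2 = 89.8 mL
Drug remaining = 89.8 mL × 16 mcg/mL = 1436.8 mcg = 1.4368 mg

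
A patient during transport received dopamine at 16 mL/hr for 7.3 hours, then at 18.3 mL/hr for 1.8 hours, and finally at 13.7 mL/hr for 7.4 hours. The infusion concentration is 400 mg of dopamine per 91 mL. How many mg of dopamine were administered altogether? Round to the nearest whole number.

1104 mg

Concentration = 400 mg ÷ 91 mL = 4.395604 mg/mL
Stage 1: 16 mL/hr × 7.3 hr = 116.8 mL → 116.8 mL × 4.395604 mg/mL = 513.4066 mg
Stage 2: 18.3 mL/hr × 1.8 hr = 32.94 mL → 32.94 mL × 4.395604 mg/mL = 144.7912 mg
Stage 3: 13.7 mL/hr × 7.4 hr = 101.38 mL → 101.38 mL × 4.395604 mg/mL = 445.6264 mg
Total = 513.4066 + 144.7912 + 445.6264 = 1103.824 mg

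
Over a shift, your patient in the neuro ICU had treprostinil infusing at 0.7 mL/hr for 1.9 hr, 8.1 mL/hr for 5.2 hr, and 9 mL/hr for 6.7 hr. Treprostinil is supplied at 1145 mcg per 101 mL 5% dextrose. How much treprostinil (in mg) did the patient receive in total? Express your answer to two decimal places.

Concentration = 1145 mcg ÷ 101 mL = 11.33663 mcg/mL
Stage 1: 0.7 mL/hr × 1.9 hr = 1.33 mL → 1.33 mL × 11.33663 mcg/mL = 15.07772 mcg
Stage 2: 8.1 mL/hr × 5.2 hr = 42.12 mL → 42.12 mL × 11.33663 mcg/mL = 477.499 mcg
Stage 3: 9 mL/hr × 6.7 hr = 60.3 mL → 60.3 mL × 11.33663 mcg/mL = 683.599 mcg
Total = 15.07772 + 477.499 + 683.599 = 1176.176 mcg = 1.176176 mg

1.18 mg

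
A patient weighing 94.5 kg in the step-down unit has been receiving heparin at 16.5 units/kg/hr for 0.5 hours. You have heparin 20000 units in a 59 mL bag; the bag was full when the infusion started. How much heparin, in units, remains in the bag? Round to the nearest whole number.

Dose = 16.5 units/kg/hr × 94.5 kg = 1559.25 units/hr
Concentration = 20000 units ÷ 59 mL = 338.9831 units/mL
Rate = 1559.25 units/hr ÷ 338.9831 units/mL = 4.599788 mL/hr
Volume infused = 4.599788 mL/hr × 0.5 hr = 2.299894 mL
Volume remaining = 59 − 2.299894 = 56.70011 mL
Drug remaining = 56.70011 mL × 338.9831 units/mL = 19220.37 units

19220 units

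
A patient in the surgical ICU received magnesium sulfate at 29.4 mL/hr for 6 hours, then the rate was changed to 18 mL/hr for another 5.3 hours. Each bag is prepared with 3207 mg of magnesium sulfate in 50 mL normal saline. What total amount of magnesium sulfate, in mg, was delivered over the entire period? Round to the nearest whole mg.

Concentration = 3207 mg ÷ 50 mL = 64.14 mg/mL
Stage 1: 29.4 mL/hr × 6 hr = 176.4 mL → 176.4 mL × 64.14 mg/mL = 11314.3 mg
Stage 2: 18 mL/hr × 5.3 hr = 95.4 mL → 95.4 mL × 64.14 mg/mL = 6118.956 mg
Total = 11314.3 + 6118.956 = 17433.25 mg

17433 mg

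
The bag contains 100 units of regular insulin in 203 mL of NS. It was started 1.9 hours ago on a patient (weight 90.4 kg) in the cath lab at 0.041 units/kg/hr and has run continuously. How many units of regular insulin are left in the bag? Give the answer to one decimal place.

93.0 units

Dose = 0.041 units/kg/hr × 90.4 kg = 3.7064 units/hr
Concentration = 100 units ÷ 203 mL = 0.4926108 units/mL
Rate = 3.7064 units/hr ÷ 0.4926108 units/mL = 7.523992 mL/hr
Volume infused = 7.523992 mL/hr × 1.9 hr = 14.29558 mL
Volume remaining = 203 − 14.29558 = 188.7044 mL
Drug remaining = 188.7044 mL × 0.4926108 units/mL = 92.95784 units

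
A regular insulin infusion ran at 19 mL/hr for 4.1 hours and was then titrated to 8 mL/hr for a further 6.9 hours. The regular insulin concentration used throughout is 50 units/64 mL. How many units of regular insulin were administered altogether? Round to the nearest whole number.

104 units

Concentration = 50 units ÷ 64 mL = 0.78125 units/mL
Stage 1: 19 mL/hr × 4.1 hr = 77.9 mL → 77.9 mL × 0.78125 units/mL = 60.85937 units
Stage 2: 8 mL/hr × 6.9 hr = 55.2 mL → 55.2 mL × 0.78125 units/mL = 43.125 units
Total = 60.85937 + 43.125 = 103.9844 units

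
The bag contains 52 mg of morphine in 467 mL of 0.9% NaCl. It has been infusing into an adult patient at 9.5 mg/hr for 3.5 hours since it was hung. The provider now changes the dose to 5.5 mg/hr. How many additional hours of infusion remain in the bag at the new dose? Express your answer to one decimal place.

Initial rate:
Concentration = 52 mg ÷ 467 mL = 0.111349 mg/mL
Rate = 9.5 mg/hr ÷ 0.111349 mg/mL = 85.31731 mL/hr
Volume infused so far = 85.31731 mL/hr × 3.5 hr = 298.6106 mL
Volume remaining = 467 − 298.6106 = 168.3894 mL
New rate:
Rate = 5.5 mg/hr ÷ 0.111349 mg/mL = 49.39423 mL/hr
Time remaining = 168.3894 mL ÷ 49.39423 mL/hr = 3.409091 hr

3.4 hours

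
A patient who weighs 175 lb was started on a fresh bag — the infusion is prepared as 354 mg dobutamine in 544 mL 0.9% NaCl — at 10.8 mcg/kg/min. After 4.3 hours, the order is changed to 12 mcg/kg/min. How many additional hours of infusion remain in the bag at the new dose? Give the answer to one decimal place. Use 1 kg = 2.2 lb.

Initial rate:
Weight = 175 lb ÷ 2.2 lb/kg = 79.54545 kg
Dose = 10.8 mcg/kg/min × 79.54545 kg = 859.0909 mcg/min
859.0909 mcg/min × 60 min/hr = 51545.45 mcg/hr
Concentration = 354 mg ÷ 544 mL = 0.6507353 mg/mL = 650.7353 mcg/mL
Rate = 51545.45 mcg/hr ÷ 650.7353 mcg/mL = 79.21109 mL/hr
Volume infused so far = 79.21109 mL/hr × 4.3 hr = 340.6077 mL
Volume remaining = 544 − 340.6077 = 203.3923 mL
New rate:
Dose = 12 mcg/kg/min × 79.54545 kg = 954.5455 mcg/min
954.5455 mcg/min × 60 min/hr = 57272.73 mcg/hr
Rate = 57272.73 mcg/hr ÷ 650.7353 mcg/mL = 88.01233 mL/hr
Time remaining = 203.3923 mL ÷ 88.01233 mL/hr = 2.310952 hr

2.3 hours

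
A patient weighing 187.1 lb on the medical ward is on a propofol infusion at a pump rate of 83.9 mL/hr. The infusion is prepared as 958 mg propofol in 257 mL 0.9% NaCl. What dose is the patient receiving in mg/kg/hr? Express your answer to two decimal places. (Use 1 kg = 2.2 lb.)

Weight = 187.1 lb ÷ 2.2 lb/kg = 85.04545 kg
Concentration = 958 mg ÷ 257 mL = 3.727626 mg/mL
Drug rate = 83.9 mL/hr × 3.727626 mg/mL = 312.7479 mg/hr
312.7479 mg/hr ÷ 85.04545 kg = 3.67742 mg/kg/hr

3.68 mg/kg/hr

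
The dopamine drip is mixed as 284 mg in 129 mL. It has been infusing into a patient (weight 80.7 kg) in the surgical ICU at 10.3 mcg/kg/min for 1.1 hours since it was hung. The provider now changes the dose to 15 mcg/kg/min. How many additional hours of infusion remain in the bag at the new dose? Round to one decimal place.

3.2 hours

Initial rate:
Dose = 10.3 mcg/kg/min × 80.7 kg = 831.21 mcg/min
831.21 mcg/min × 60 min/hr = 49872.6 mcg/hr
Concentration = 284 mg ÷ 129 mL = 2.20155 mg/mL = 2201.55 mcg/mL
Rate = 49872.6 mcg/hr ÷ 2201.55 mcg/mL = 22.6534 mL/hr
Volume infused so far = 22.6534 mL/hr × 1.1 hr = 24.91874 mL
Volume remaining = 129 − 24.91874 = 104.0813 mL
New rate:
Dose = 15 mcg/kg/min × 80.7 kg = 1210.5 mcg/min
1210.5 mcg/min × 60 min/hr = 72630 mcg/hr
Rate = 72630 mcg/hr ÷ 2201.55 mcg/mL = 32.99039 mL/hr
Time remaining = 104.0813 mL ÷ 32.99039 mL/hr = 3.154897 hr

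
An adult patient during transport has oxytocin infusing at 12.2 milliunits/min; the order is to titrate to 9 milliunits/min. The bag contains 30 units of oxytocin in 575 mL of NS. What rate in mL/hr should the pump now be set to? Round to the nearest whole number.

9 milliunits/min × 60 min/hr = 540 milliunits/hr
Concentration = 30 units ÷ 575 mL = 0.05217391 units/mL = 52.17391 milliunits/mL
Rate = 540 milliunits/hr ÷ 52.17391 milliunits/mL = 10.35 mL/hr

10 mL/hr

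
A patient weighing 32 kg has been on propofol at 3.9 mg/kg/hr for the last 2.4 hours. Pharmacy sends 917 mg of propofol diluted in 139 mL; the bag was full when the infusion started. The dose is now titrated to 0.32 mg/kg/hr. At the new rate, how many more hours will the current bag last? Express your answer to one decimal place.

60.3 hours

Initial rate:
Dose = 3.9 mg/kg/hr × 32 kg = 124.8 mg/hr
Concentration = 917 mg ÷ 139 mL = 6.597122 mg/mL
Rate = 124.8 mg/hr ÷ 6.597122 mg/mL = 18.91734 mL/hr
Volume infused so far = 18.91734 mL/hr × 2.4 hr = 45.40161 mL
Volume remaining = 139 − 45.40161 = 93.59839 mL
New rate:
Dose = 0.32 mg/kg/hr × 32 kg = 10.24 mg/hr
Rate = 10.24 mg/hr ÷ 6.597122 mg/mL = 1.552192 mL/hr
Time remaining = 93.59839 mL ÷ 1.552192 mL/hr = 60.30078 hr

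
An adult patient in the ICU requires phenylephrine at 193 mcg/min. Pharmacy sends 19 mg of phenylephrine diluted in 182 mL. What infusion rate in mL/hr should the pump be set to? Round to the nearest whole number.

193 mcg/min × 60 min/hr = 11580 mcg/hr
Concentration = 19 mg ÷ 182 mL = 0.1043956 mg/mL = 104.3956 mcg/mL
Rate = 11580 mcg/hr ÷ 104.3956 mcg/mL = 110.9242 mL/hr

111 mL/hr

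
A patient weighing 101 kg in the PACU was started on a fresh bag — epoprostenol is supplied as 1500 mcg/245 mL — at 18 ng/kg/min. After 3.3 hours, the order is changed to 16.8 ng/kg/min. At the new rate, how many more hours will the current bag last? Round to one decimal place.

Initial rate:
Dose = 18 ng/kg/min × 101 kg = 1818 ng/min
1818 ng/min × 60 min/hr = 109080 ng/hr
Concentration = 1500 mcg ÷ 245 mL = 6.122449 mcg/mL = 6122.449 ng/mL
Rate = 109080 ng/hr ÷ 6122.449 ng/mL = 17.8164 mL/hr
Volume infused so far = 17.8164 mL/hr × 3.3 hr = 58.79412 mL
Volume remaining = 245 − 58.79412 = 186.2059 mL
New rate:
Dose = 16.8 ng/kg/min × 101 kg = 1696.8 ng/min
1696.8 ng/min × 60 min/hr = 101808 ng/hr
Rate = 101808 ng/hr ÷ 6122.449 ng/mL = 16.62864 mL/hr
Time remaining = 186.2059 mL ÷ 16.62864 mL/hr = 11.1979 hr

11.2 hours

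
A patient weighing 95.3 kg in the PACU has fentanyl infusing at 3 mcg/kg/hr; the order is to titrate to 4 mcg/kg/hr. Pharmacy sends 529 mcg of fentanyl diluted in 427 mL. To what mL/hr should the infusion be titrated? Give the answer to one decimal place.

Dose = 4 mcg/kg/hr × 95.3 kg = 381.2 mcg/hr
Concentration = 529 mcg ÷ 427 mL = 1.238876 mcg/mL
Rate = 381.2 mcg/hr ÷ 1.238876 mcg/mL = 307.6983 mL/hr

307.7 mL/hr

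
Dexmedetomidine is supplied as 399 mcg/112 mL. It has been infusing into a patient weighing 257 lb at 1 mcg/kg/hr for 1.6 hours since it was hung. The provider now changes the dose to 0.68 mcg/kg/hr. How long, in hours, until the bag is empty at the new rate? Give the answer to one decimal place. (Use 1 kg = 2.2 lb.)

Initial rate:
Weight = 257 lb ÷ 2.2 lb/kg = 116.8182 kg
Dose = 1 mcg/kg/hr × 116.8182 kg = 116.8182 mcg/hr
Concentration = 399 mcg ÷ 112 mL = 3.5625 mcg/mL
Rate = 116.8182 mcg/hr ÷ 3.5625 mcg/mL = 32.79107 mL/hr
Volume infused so far = 32.79107 mL/hr × 1.6 hr = 52.46571 mL
Volume remaining = 112 − 52.46571 = 59.53429 mL
New rate:
Dose = 0.68 mcg/kg/hr × 116.8182 kg = 79.43636 mcg/hr
Rate = 79.43636 mcg/hr ÷ 3.5625 mcg/mL = 22.29793 mL/hr
Time remaining = 59.53429 mL ÷ 22.29793 mL/hr = 2.669947 hr

2.7 hours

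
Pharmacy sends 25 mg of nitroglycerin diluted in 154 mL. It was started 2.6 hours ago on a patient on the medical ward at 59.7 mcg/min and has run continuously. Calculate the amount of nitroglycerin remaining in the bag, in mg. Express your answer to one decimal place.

15.7 mg

59.7 mcg/min × 60 min/hr = 3582 mcg/hr
Concentration = 25 mg ÷ 154 mL = 0.1623377 mg/mL = 162.3377 mcg/mL
Rate = 3582 mcg/hr ÷ 162.3377 mcg/mL = 22.06512 mL/hr
Volume infused = 22.06512 mL/hr × 2.6 hr = 57.36931 mL
Volume remaining = 154 − 57.36931 = 96.63069 mL
Drug remaining = 96.63069 mL × 162.3377 mcg/mL = 15686.8 mcg = 15.6868 mg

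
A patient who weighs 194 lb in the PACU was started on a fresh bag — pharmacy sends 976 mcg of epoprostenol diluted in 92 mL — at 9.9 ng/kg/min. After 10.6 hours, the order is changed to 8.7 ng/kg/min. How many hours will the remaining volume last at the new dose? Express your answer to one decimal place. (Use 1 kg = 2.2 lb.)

Initial rate:
Weight = 194 lb ÷ 2.2 lb/kg = 88.18182 kg
Dose = 9.9 ng/kg/min × 88.18182 kg = 873 ng/min
873 ng/min × 60 min/hr = 52380 ng/hr
Concentration = 976 mcg ÷ 92 mL = 10.6087 mcg/mL = 10608.7 ng/mL
Rate = 52380 ng/hr ÷ 10608.7 ng/mL = 4.937459 mL/hr
Volume infused so far = 4.937459 mL/hr × 10.6 hr = 52.33707 mL
Volume remaining = 92 − 52.33707 = 39.66293 mL
New rate:
Dose = 8.7 ng/kg/min × 88.18182 kg = 767.1818 ng/min
767.1818 ng/min × 60 min/hr = 46030.91 ng/hr
Rate = 46030.91 ng/hr ÷ 10608.7 ng/mL = 4.338979 mL/hr
Time remaining = 39.66293 mL ÷ 4.338979 mL/hr = 9.141075 hr

9.1 hours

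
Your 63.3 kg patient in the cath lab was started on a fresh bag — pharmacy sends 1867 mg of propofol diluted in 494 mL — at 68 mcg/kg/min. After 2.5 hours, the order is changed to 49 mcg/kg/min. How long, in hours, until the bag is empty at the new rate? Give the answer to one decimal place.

Initial rate:
Dose = 68 mcg/kg/min × 63.3 kg = 4304.4 mcg/min
4304.4 mcg/min × 60 min/hr = 258264 mcg/hr
Concentration = 1867 mg ÷ 494 mL = 3.779352 mg/mL = 3779.352 mcg/mL
Rate = 258264 mcg/hr ÷ 3779.352 mcg/mL = 68.33552 mL/hr
Volume infused so far = 68.33552 mL/hr × 2.5 hr = 170.8388 mL
Volume remaining = 494 − 170.8388 = 323.1612 mL
New rate:
Dose = 49 mcg/kg/min × 63.3 kg = 3101.7 mcg/min
3101.7 mcg/min × 60 min/hr = 186102 mcg/hr
Rate = 186102 mcg/hr ÷ 3779.352 mcg/mL = 49.24177 mL/hr
Time remaining = 323.1612 mL ÷ 49.24177 mL/hr = 6.562745 hr

6.6 hours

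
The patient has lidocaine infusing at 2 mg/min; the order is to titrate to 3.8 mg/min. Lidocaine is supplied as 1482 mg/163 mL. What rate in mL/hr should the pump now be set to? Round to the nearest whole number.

25 mL/hr

3.8 mg/min × 60 min/hr = 228 mg/hr
Concentration = 1482 mg ÷ 163 mL = 9.092025 mg/mL
Rate = 228 mg/hr ÷ 9.092025 mg/mL = 25.07692 mL/hr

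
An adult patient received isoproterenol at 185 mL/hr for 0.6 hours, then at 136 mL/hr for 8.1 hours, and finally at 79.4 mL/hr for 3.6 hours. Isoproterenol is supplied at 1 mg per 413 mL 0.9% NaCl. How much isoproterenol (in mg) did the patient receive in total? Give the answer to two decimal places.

Concentration = 1 mg ÷ 413 mL = 0.002421308 mg/mL
Stage 1: 185 mL/hr × 0.6 hr = 111 mL → 111 mL × 0.002421308 mg/mL = 0.2687651 mg
Stage 2: 136 mL/hr × 8.1 hr = 1101.6 mL → 1101.6 mL × 0.002421308 mg/mL = 2.667312 mg
Stage 3: 79.4 mL/hr × 3.6 hr = 285.84 mL → 285.84 mL × 0.002421308 mg/mL = 0.6921065 mg
Total = 0.2687651 + 2.667312 + 0.6921065 = 3.628184 mg

3.63 mg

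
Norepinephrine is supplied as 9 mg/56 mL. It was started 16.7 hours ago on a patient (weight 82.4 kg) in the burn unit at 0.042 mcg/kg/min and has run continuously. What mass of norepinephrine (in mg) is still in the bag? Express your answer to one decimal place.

5.5 mg

Dose = 0.042 mcg/kg/min × 82.4 kg = 3.4608 mcg/min
3.4608 mcg/min × 60 min/hr = 207.648 mcg/hr
Concentration = 9 mg ÷ 56 mL = 0.1607143 mg/mL = 160.7143 mcg/mL
Rate = 207.648 mcg/hr ÷ 160.7143 mcg/mL = 1.292032 mL/hr
Volume infused = 1.292032 mL/hr × 16.7 hr = 21.57693 mL
Volume remaining = 56 − 21.57693 = 34.42307 mL
Drug remaining = 34.42307 mL × 160.7143 mcg/mL = 5532.278 mcg = 5.532278 mg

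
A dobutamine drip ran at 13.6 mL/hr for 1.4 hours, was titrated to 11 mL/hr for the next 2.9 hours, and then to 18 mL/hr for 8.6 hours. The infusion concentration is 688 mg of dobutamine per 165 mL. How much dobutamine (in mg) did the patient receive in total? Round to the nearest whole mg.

Concentration = 688 mg ÷ 165 mL = 4.169697 mg/mL
Stage 1: 13.6 mL/hr × 1.4 hr = 19.04 mL → 19.04 mL × 4.169697 mg/mL = 79.39103 mg
Stage 2: 11 mL/hr × 2.9 hr = 31.9 mL → 31.9 mL × 4.169697 mg/mL = 133.0133 mg
Stage 3: 18 mL/hr × 8.6 hr = 154.8 mL → 154.8 mL × 4.169697 mg/mL = 645.4691 mg
Total = 79.39103 + 133.0133 + 645.4691 = 857.8735 mg

858 mg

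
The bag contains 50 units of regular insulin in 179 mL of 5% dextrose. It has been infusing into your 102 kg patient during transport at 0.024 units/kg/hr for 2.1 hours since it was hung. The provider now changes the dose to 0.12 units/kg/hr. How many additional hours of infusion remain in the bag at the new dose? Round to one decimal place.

Initial rate:
Dose = 0.024 units/kg/hr × 102 kg = 2.448 units/hr
Concentration = 50 units ÷ 179 mL = 0.2793296 units/mL
Rate = 2.448 units/hr ÷ 0.2793296 units/mL = 8.76384 mL/hr
Volume infused so far = 8.76384 mL/hr × 2.1 hr = 18.40406 mL
Volume remaining = 179 − 18.40406 = 160.5959 mL
New rate:
Dose = 0.12 units/kg/hr × 102 kg = 12.24 units/hr
Rate = 12.24 units/hr ÷ 0.2793296 units/mL = 43.8192 mL/hr
Time remaining = 160.5959 mL ÷ 43.8192 mL/hr = 3.664967 hr

3.7 hours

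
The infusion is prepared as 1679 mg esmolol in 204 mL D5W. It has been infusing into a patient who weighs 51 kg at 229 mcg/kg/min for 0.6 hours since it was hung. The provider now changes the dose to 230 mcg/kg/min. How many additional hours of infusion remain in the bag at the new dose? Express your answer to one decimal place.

Initial rate:
Dose = 229 mcg/kg/min × 51 kg = 11679 mcg/min
11679 mcg/min × 60 min/hr = 700740 mcg/hr
Concentration = 1679 mg ÷ 204 mL = 8.230392 mg/mL = 8230.392 mcg/mL
Rate = 700740 mcg/hr ÷ 8230.392 mcg/mL = 85.14054 mL/hr
Volume infused so far = 85.14054 mL/hr × 0.6 hr = 51.08432 mL
Volume remaining = 204 − 51.08432 = 152.9157 mL
New rate:
Dose = 230 mcg/kg/min × 51 kg = 11730 mcg/min
11730 mcg/min × 60 min/hr = 703800 mcg/hr
Rate = 703800 mcg/hr ÷ 8230.392 mcg/mL = 85.51233 mL/hr
Time remaining = 152.9157 mL ÷ 85.51233 mL/hr = 1.78823 hr

1.8 hours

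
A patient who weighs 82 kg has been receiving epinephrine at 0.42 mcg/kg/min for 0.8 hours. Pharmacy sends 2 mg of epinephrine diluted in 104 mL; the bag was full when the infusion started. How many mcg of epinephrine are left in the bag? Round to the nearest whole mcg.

Dose = 0.42 mcg/kg/min × 82 kg = 34.44 mcg/min
34.44 mcg/min × 60 min/hr = 2066.4 mcg/hr
Concentration = 2 mg ÷ 104 mL = 0.01923077 mg/mL = 19.23077 mcg/mL
Rate = 2066.4 mcg/hr ÷ 19.23077 mcg/mL = 107.4528 mL/hr
Volume infused = 107.4528 mL/hr × 0.8 hr = 85.96224 mL
Volume remaining = 104 − 85.96224 = 18.03776 mL
Drug remaining = 18.03776 mL × 19.23077 mcg/mL = 346.88 mcg

347 mcg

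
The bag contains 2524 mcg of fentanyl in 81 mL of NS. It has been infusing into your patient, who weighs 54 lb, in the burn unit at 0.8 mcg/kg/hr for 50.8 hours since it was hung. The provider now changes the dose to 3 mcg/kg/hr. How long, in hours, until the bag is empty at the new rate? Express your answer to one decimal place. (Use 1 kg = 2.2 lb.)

Initial rate:
Weight = 54 lb ÷ 2.2 lb/kg = 24.54545 kg
Dose = 0.8 mcg/kg/hr × 24.54545 kg = 19.63636 mcg/hr
Concentration = 2524 mcg ÷ 81 mL = 31.16049 mcg/mL
Rate = 19.63636 mcg/hr ÷ 31.16049 mcg/mL = 0.6301686 mL/hr
Volume infused so far = 0.6301686 mL/hr × 50.8 hr = 32.01256 mL
Volume remaining = 81 − 32.01256 = 48.98744 mL
New rate:
Dose = 3 mcg/kg/hr × 24.54545 kg = 73.63636 mcg/hr
Rate = 73.63636 mcg/hr ÷ 31.16049 mcg/mL = 2.363132 mL/hr
Time remaining = 48.98744 mL ÷ 2.363132 mL/hr = 20.72988 hr

20.7 hours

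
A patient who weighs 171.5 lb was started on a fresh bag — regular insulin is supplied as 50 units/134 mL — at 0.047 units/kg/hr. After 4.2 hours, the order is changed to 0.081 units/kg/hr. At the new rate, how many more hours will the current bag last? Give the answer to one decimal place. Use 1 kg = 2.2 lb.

5.5 hours

Initial rate:
Weight = 171.5 lb ÷ 2.2 lb/kg = 77.95455 kg
Dose = 0.047 units/kg/hr × 77.95455 kg = 3.663864 units/hr
Concentration = 50 units ÷ 134 mL = 0.3731343 units/mL
Rate = 3.663864 units/hr ÷ 0.3731343 units/mL = 9.819155 mL/hr
Volume infused so far = 9.819155 mL/hr × 4.2 hr = 41.24045 mL
Volume remaining = 134 − 41.24045 = 92.75955 mL
New rate:
Dose = 0.081 units/kg/hr × 77.95455 kg = 6.314318 units/hr
Rate = 6.314318 units/hr ÷ 0.3731343 units/mL = 16.92237 mL/hr
Time remaining = 92.75955 mL ÷ 16.92237 mL/hr = 5.481474 hr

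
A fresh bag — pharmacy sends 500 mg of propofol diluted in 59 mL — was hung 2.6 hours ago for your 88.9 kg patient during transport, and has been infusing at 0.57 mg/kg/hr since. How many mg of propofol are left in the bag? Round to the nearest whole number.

368 mg

Dose = 0.57 mg/kg/hr × 88.9 kg = 50.673 mg/hr
Concentration = 500 mg ÷ 59 mL = 8.474576 mg/mL
Rate = 50.673 mg/hr ÷ 8.474576 mg/mL = 5.979414 mL/hr
Volume infused = 5.979414 mL/hr × 2.6 hr = 15.54648 mL
Volume remaining = 59 − 15.54648 = 43.45352 mL
Drug remaining = 43.45352 mL × 8.474576 mg/mL = 368.2502 mg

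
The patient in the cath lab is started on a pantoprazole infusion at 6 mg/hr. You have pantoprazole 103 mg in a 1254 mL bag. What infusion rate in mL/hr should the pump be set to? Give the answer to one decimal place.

73.0 mL/hr

Concentration = 103 mg ÷ 1254 mL = 0.08213716 mg/mL
Rate = 6 mg/hr ÷ 0.08213716 mg/mL = 73.04854 mL/hr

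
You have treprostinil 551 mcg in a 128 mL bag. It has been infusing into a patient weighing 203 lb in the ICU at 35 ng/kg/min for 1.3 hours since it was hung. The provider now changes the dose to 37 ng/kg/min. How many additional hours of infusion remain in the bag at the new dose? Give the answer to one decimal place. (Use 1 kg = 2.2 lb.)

Initial rate:
Weight = 203 lb ÷ 2.2 lb/kg = 92.27273 kg
Dose = 35 ng/kg/min × 92.27273 kg = 3229.545 ng/min
3229.545 ng/min × 60 min/hr = 193772.7 ng/hr
Concentration = 551 mcg ÷ 128 mL = 4.304688 mcg/mL = 4304.688 ng/mL
Rate = 193772.7 ng/hr ÷ 4304.688 ng/mL = 45.01435 mL/hr
Volume infused so far = 45.01435 mL/hr × 1.3 hr = 58.51866 mL
Volume remaining = 128 − 58.51866 = 69.48134 mL
New rate:
Dose = 37 ng/kg/min × 92.27273 kg = 3414.091 ng/min
3414.091 ng/min × 60 min/hr = 204845.5 ng/hr
Rate = 204845.5 ng/hr ÷ 4304.688 ng/mL = 47.5866 mL/hr
Time remaining = 69.48134 mL ÷ 47.5866 mL/hr = 1.460103 hr

1.5 hours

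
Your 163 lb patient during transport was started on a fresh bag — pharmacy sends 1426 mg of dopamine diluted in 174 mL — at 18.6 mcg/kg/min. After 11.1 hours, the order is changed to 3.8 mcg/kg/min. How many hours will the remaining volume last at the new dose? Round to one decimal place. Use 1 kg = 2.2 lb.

Initial rate:
Weight = 163 lb ÷ 2.2 lb/kg = 74.09091 kg
Dose = 18.6 mcg/kg/min × 74.09091 kg = 1378.091 mcg/min
1378.091 mcg/min × 60 min/hr = 82685.45 mcg/hr
Concentration = 1426 mg ÷ 174 mL = 8.195402 mg/mL = 8195.402 mcg/mL
Rate = 82685.45 mcg/hr ÷ 8195.402 mcg/mL = 10.08925 mL/hr
Volume infused so far = 10.08925 mL/hr × 11.1 hr = 111.9907 mL
Volume remaining = 174 − 111.9907 = 62.00934 mL
New rate:
Dose = 3.8 mcg/kg/min × 74.09091 kg = 281.5455 mcg/min
281.5455 mcg/min × 60 min/hr = 16892.73 mcg/hr
Rate = 16892.73 mcg/hr ÷ 8195.402 mcg/mL = 2.061244 mL/hr
Time remaining = 62.00934 mL ÷ 2.061244 mL/hr = 30.08345 hr

30.1 hours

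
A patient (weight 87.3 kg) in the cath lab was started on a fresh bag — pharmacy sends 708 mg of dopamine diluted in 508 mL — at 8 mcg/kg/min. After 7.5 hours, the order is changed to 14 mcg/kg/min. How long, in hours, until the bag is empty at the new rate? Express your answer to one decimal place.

5.4 hours

Initial rate:
Dose = 8 mcg/kg/min × 87.3 kg = 698.4 mcg/min
698.4 mcg/min × 60 min/hr = 41904 mcg/hr
Concentration = 708 mg ÷ 508 mL = 1.393701 mg/mL = 1393.701 mcg/mL
Rate = 41904 mcg/hr ÷ 1393.701 mcg/mL = 30.06671 mL/hr
Volume infused so far = 30.06671 mL/hr × 7.5 hr = 225.5003 mL
Volume remaining = 508 − 225.5003 = 282.4997 mL
New rate:
Dose = 14 mcg/kg/min × 87.3 kg = 1222.2 mcg/min
1222.2 mcg/min × 60 min/hr = 73332 mcg/hr
Rate = 73332 mcg/hr ÷ 1393.701 mcg/mL = 52.61675 mL/hr
Time remaining = 282.4997 mL ÷ 52.61675 mL/hr = 5.369007 hr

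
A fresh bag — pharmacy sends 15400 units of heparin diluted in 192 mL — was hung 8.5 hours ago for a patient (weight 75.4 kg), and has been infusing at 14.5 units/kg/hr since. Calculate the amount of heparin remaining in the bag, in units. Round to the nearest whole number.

Dose = 14.5 units/kg/hr × 75.4 kg = 1093.3 units/hr
Concentration = 15400 units ÷ 192 mL = 80.20833 units/mL
Rate = 1093.3 units/hr ÷ 80.20833 units/mL = 13.63075 mL/hr
Volume infused = 13.63075 mL/hr × 8.5 hr = 115.8614 mL
Volume remaining = 192 − 115.8614 = 76.1386 mL
Drug remaining = 76.1386 mL × 80.20833 units/mL = 6106.95 units

6107 units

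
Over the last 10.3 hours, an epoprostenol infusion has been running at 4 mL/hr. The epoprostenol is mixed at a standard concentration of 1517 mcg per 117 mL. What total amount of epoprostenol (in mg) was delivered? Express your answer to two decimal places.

Concentration = 1517 mcg ÷ 117 mL = 12.96581 mcg/mL = 12965.81 ng/mL
Drug rate = 4 mL/hr × 12965.81 ng/mL = 51863.25 ng/hr
Total = 51863.25 ng/hr × 10.3 hr = 534191.5 ng = 0.5341915 mg

0.53 mg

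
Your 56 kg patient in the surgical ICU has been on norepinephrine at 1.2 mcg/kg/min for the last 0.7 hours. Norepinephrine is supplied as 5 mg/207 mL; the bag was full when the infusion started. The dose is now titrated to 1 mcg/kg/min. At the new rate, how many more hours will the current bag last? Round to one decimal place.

0.6 hours

Initial rate:
Dose = 1.2 mcg/kg/min × 56 kg = 67.2 mcg/min
67.2 mcg/min × 60 min/hr = 4032 mcg/hr
Concentration = 5 mg ÷ 207 mL = 0.02415459 mg/mL = 24.15459 mcg/mL
Rate = 4032 mcg/hr ÷ 24.15459 mcg/mL = 166.9248 mL/hr
Volume infused so far = 166.9248 mL/hr × 0.7 hr = 116.8474 mL
Volume remaining = 207 − 116.8474 = 90.15264 mL
New rate:
Dose = 1 mcg/kg/min × 56 kg = 56 mcg/min
56 mcg/min × 60 min/hr = 3360 mcg/hr
Rate = 3360 mcg/hr ÷ 24.15459 mcg/mL = 139.104 mL/hr
Time remaining = 90.15264 mL ÷ 139.104 mL/hr = 0.6480952 hr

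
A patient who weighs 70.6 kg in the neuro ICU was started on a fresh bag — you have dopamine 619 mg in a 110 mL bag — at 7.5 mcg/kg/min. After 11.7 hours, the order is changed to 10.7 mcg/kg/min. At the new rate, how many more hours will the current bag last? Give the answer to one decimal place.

Initial rate:
Dose = 7.5 mcg/kg/min × 70.6 kg = 529.5 mcg/min
529.5 mcg/min × 60 min/hr = 31770 mcg/hr
Concentration = 619 mg ÷ 110 mL = 5.627273 mg/mL = 5627.273 mcg/mL
Rate = 31770 mcg/hr ÷ 5627.273 mcg/mL = 5.645719 mL/hr
Volume infused so far = 5.645719 mL/hr × 11.7 hr = 66.05491 mL
Volume remaining = 110 − 66.05491 = 43.94509 mL
New rate:
Dose = 10.7 mcg/kg/min × 70.6 kg = 755.42 mcg/min
755.42 mcg/min × 60 min/hr = 45325.2 mcg/hr
Rate = 45325.2 mcg/hr ÷ 5627.273 mcg/mL = 8.054559 mL/hr
Time remaining = 43.94509 mL ÷ 8.054559 mL/hr = 5.455927 hr

5.5 hours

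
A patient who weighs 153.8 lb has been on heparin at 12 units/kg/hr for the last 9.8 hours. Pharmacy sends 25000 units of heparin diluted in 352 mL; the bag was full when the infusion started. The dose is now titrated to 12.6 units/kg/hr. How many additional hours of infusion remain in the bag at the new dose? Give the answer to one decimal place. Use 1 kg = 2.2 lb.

19.0 hours

Initial rate:
Weight = 153.8 lb ÷ 2.2 lb/kg = 69.90909 kg
Dose = 12 units/kg/hr × 69.90909 kg = 838.9091 units/hr
Concentration = 25000 units ÷ 352 mL = 71.02273 units/mL
Rate = 838.9091 units/hr ÷ 71.02273 units/mL = 11.81184 mL/hr
Volume infused so far = 11.81184 mL/hr × 9.8 hr = 115.756 mL
Volume remaining = 352 − 115.756 = 236.244 mL
New rate:
Dose = 12.6 units/kg/hr × 69.90909 kg = 880.8545 units/hr
Rate = 880.8545 units/hr ÷ 71.02273 units/mL = 12.40243 mL/hr
Time remaining = 236.244 mL ÷ 12.40243 mL/hr = 19.0482 hr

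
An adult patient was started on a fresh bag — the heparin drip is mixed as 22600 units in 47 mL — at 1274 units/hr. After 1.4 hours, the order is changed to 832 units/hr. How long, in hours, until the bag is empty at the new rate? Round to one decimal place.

Initial rate:
Concentration = 22600 units ÷ 47 mL = 480.8511 units/mL
Rate = 1274 units/hr ÷ 480.8511 units/mL = 2.649469 mL/hr
Volume infused so far = 2.649469 mL/hr × 1.4 hr = 3.709257 mL
Volume remaining = 47 − 3.709257 = 43.29074 mL
New rate:
Rate = 832 units/hr ÷ 480.8511 units/mL = 1.730265 mL/hr
Time remaining = 43.29074 mL ÷ 1.730265 mL/hr = 25.01971 hr

25.0 hours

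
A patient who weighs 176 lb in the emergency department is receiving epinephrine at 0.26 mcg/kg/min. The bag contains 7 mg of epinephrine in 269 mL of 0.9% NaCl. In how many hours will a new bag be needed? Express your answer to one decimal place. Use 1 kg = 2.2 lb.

5.6 hours

Weight = 176 lb ÷ 2.2 lb/kg = 80 kg
Dose = 0.26 mcg/kg/min × 80 kg = 20.8 mcg/min
20.8 mcg/min × 60 min/hr = 1248 mcg/hr
Concentration = 7 mg ÷ 269 mL = 0.0260223 mg/mL = 26.0223 mcg/mL
Rate = 1248 mcg/hr ÷ 26.0223 mcg/mL = 47.95886 mL/hr
Duration = 269 mL ÷ 47.95886 mL/hr = 5.608974 hr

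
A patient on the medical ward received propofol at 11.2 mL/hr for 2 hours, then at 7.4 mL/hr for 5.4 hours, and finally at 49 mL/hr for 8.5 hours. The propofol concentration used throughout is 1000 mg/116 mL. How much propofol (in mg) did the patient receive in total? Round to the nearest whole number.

4128 mg

Concentration = 1000 mg ÷ 116 mL = 8.62069 mg/mL
Stage 1: 11.2 mL/hr × 2 hr = 22.4 mL → 22.4 mL × 8.62069 mg/mL = 193.1034 mg
Stage 2: 7.4 mL/hr × 5.4 hr = 39.96 mL → 39.96 mL × 8.62069 mg/mL = 344.4828 mg
Stage 3: 49 mL/hr × 8.5 hr = 416.5 mL → 416.5 mL × 8.62069 mg/mL = 3590.517 mg
Total = 193.1034 + 344.4828 + 3590.517 = 4128.103 mg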